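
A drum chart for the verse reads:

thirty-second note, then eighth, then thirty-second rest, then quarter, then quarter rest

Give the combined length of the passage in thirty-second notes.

In thirty-second notes: thirty-second note = 1; eighth = 4; thirty-second rest = 1; quarter = 8; quarter rest = 8.
Adding: 1 + 4 + 1 + 8 + 8 = 22 thirty-second notes.

22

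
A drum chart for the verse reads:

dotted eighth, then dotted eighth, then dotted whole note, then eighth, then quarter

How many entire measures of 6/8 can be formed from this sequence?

One bar of 6/8 = 12 sixteenth notes.
Working in sixteenth notes: dotted eighth = 3; dotted eighth = 3; dotted whole note = 24; eighth = 2; quarter = 4.
Adding: 3 + 3 + 24 + 2 + 4 = 36.
36 ÷ 12 = 3 complete bars with 0 left over.

3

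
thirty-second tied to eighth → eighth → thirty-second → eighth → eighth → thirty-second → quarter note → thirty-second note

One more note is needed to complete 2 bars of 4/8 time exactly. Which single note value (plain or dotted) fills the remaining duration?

eighth note

2 bars of 4/8 = 32 thirty-second notes.
Working in thirty-second notes: thirty-second tied to eighth (thirty-second + eighth) = 5; eighth = 4; thirty-second = 1; eighth = 4; eighth = 4; thirty-second = 1; quarter note = 8; thirty-second note = 1.
Total: 5 + 4 + 1 + 4 + 4 + 1 + 8 + 1 = 28.
Remaining: 32 − 28 = 4 thirty-second notes, which is a eighth note.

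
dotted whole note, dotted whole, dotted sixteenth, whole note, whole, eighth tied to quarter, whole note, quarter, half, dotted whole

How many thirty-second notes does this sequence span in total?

279

Each duration in thirty-second notes: dotted whole note = 48; dotted whole = 48; dotted sixteenth = 3; whole note = 32; whole = 32; eighth tied to quarter (eighth + quarter) = 12; whole note = 32; quarter = 8; half = 16; dotted whole = 48.
Altogether 48 + 48 + 3 + 32 + 32 + 12 + 32 + 8 + 16 + 48 = 279 thirty-second notes.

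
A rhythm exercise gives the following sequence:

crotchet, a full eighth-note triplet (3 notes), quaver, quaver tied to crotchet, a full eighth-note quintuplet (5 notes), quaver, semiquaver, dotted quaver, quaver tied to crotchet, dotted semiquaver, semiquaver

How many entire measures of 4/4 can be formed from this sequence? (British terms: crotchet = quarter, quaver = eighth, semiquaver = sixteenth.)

One bar of 4/4 = 32 thirty-second notes.
Express everything in thirty-second notes: crotchet = 8; a full eighth-note triplet (3 notes) (three triplet eighths span one quarter) = 8; quaver = 4; quaver tied to crotchet (quaver + crotchet) = 12; a full eighth-note quintuplet (5 notes) (five quintuplet eighths span one half) = 16; quaver = 4; semiquaver = 2; dotted quaver = 6; quaver tied to crotchet (quaver + crotchet) = 12; dotted semiquaver = 3; semiquaver = 2.
Sum: 8 + 8 + 4 + 12 + 16 + 4 + 2 + 6 + 12 + 3 + 2 = 77.
77 ÷ 32 = 2 complete bars with 13 left over.

2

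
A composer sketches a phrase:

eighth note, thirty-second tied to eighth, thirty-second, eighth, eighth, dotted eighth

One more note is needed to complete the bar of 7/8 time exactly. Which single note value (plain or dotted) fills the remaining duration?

The bar of 7/8 = 28 thirty-second notes.
In thirty-second notes: eighth note = 4; thirty-second tied to eighth (thirty-second + eighth) = 5; thirty-second = 1; eighth = 4; eighth = 4; dotted eighth = 6.
Adding: 4 + 5 + 1 + 4 + 4 + 6 = 24.
Remaining: 28 − 24 = 4 thirty-second notes, which is a eighth note.

eighth note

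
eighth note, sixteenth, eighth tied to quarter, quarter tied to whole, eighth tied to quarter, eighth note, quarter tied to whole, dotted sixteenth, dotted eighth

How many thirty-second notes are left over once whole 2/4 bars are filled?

11

One bar of 2/4 = 16 thirty-second notes.
Express everything in thirty-second notes: eighth note = 4; sixteenth = 2; eighth tied to quarter (eighth + quarter) = 12; quarter tied to whole (quarter + whole) = 40; eighth tied to quarter (eighth + quarter) = 12; eighth note = 4; quarter tied to whole (quarter + whole) = 40; dotted sixteenth = 3; dotted eighth = 6.
Adding: 4 + 2 + 12 + 40 + 12 + 4 + 40 + 3 + 6 = 123.
123 ÷ 16 = 7 complete bars with 11 thirty-second notes remaining.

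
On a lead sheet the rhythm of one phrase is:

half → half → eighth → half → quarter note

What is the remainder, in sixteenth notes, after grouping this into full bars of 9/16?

One bar of 9/16 = 9 sixteenth notes.
Express everything in sixteenth notes: half = 8; half = 8; eighth = 2; half = 8; quarter note = 4.
Sum: 8 + 8 + 2 + 8 + 4 = 30.
30 ÷ 9 = 3 complete bars with 3 sixteenth notes remaining.

3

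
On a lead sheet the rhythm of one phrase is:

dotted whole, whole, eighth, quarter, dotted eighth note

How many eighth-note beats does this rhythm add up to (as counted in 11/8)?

One eighth-note beat = 2 sixteenth notes.
Working in sixteenth notes: dotted whole = 24; whole = 16; eighth = 2; quarter = 4; dotted eighth note = 3.
Total: 24 + 16 + 2 + 4 + 3 = 49.
49 ÷ 2 = 24.5 beats.

24.5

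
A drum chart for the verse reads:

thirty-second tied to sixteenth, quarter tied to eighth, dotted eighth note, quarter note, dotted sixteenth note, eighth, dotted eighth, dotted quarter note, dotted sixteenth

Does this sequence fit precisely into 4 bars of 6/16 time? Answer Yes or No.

One bar of 6/16 = 12 thirty-second notes, so 4 bars = 48.
In thirty-second notes: thirty-second tied to sixteenth (thirty-second + sixteenth) = 3; quarter tied to eighth (quarter + eighth) = 12; dotted eighth note = 6; quarter note = 8; dotted sixteenth note = 3; eighth = 4; dotted eighth = 6; dotted quarter note = 12; dotted sixteenth = 3.
Sum: 3 + 12 + 6 + 8 + 3 + 4 + 6 + 12 + 3 = 57.
57 exceeds 48, so the answer is No.

No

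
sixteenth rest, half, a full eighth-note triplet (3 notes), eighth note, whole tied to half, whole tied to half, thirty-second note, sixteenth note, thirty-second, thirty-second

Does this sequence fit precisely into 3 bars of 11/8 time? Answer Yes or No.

No

One bar of 11/8 = 44 thirty-second notes, so 3 bars = 132.
Working in thirty-second notes: sixteenth rest = 2; half = 16; a full eighth-note triplet (3 notes) (three triplet eighths span one quarter) = 8; eighth note = 4; whole tied to half (whole + half) = 48; whole tied to half (whole + half) = 48; thirty-second note = 1; sixteenth note = 2; thirty-second = 1; thirty-second = 1.
Total: 2 + 16 + 8 + 4 + 48 + 48 + 1 + 2 + 1 + 1 = 131.
131 falls short of 132, so the answer is No.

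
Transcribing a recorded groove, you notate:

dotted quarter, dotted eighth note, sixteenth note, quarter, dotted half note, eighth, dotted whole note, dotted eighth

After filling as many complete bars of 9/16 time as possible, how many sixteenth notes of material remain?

One bar of 9/16 = 9 sixteenth notes.
Convert each value to sixteenth notes: dotted quarter = 6; dotted eighth note = 3; sixteenth note = 1; quarter = 4; dotted half note = 12; eighth = 2; dotted whole note = 24; dotted eighth = 3.
Altogether 6 + 3 + 1 + 4 + 12 + 2 + 24 + 3 = 55.
55 ÷ 9 = 6 complete bars with 1 sixteenth note remaining.

1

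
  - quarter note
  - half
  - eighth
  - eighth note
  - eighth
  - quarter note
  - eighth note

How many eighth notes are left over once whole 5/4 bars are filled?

One bar of 5/4 = 10 eighth notes.
Convert each value to eighth notes: quarter note = 2; half = 4; eighth = 1; eighth note = 1; eighth = 1; quarter note = 2; eighth note = 1.
Adding: 2 + 4 + 1 + 1 + 1 + 2 + 1 = 12.
12 ÷ 10 = 1 complete bar with 2 eighth notes remaining.

2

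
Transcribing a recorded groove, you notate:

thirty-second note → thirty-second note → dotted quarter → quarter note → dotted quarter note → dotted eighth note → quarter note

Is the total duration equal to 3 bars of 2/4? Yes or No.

Yes

One bar of 2/4 = 16 thirty-second notes, so 3 bars = 48.
Convert each value to thirty-second notes: thirty-second note = 1; thirty-second note = 1; dotted quarter = 12; quarter note = 8; dotted quarter note = 12; dotted eighth note = 6; quarter note = 8.
Sum: 1 + 1 + 12 + 8 + 12 + 6 + 8 = 48.
48 equals 48, so the answer is Yes.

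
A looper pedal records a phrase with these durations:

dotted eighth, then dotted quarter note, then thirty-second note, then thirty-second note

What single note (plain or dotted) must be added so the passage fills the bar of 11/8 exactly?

The bar of 11/8 = 44 thirty-second notes.
Express everything in thirty-second notes: dotted eighth = 6; dotted quarter note = 12; thirty-second note = 1; thirty-second note = 1.
Total: 6 + 12 + 1 + 1 = 20.
Remaining: 44 − 20 = 24 thirty-second notes, which is a dotted half note.

dotted half note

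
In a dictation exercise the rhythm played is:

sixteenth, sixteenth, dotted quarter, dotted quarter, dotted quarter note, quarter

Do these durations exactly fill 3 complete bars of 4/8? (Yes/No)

Yes

One bar of 4/8 = 8 sixteenth notes, so 3 bars = 24.
Express everything in sixteenth notes: sixteenth = 1; sixteenth = 1; dotted quarter = 6; dotted quarter = 6; dotted quarter note = 6; quarter = 4.
Sum: 1 + 1 + 6 + 6 + 6 + 4 = 24.
24 equals 24, so the answer is Yes.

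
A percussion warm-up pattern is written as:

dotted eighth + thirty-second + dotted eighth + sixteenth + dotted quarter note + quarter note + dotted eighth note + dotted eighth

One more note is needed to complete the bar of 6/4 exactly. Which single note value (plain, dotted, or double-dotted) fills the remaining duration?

thirty-second note

The bar of 6/4 = 48 thirty-second notes.
Working in thirty-second notes: dotted eighth = 6; thirty-second = 1; dotted eighth = 6; sixteenth = 2; dotted quarter note = 12; quarter note = 8; dotted eighth note = 6; dotted eighth = 6.
Sum: 6 + 1 + 6 + 2 + 12 + 8 + 6 + 6 = 47.
Remaining: 48 − 47 = 1 thirty-second note, which is a thirty-second note.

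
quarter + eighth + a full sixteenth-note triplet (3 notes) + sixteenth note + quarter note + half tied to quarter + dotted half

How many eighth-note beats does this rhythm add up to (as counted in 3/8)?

One eighth-note beat = 2 sixteenth notes.
Convert each value to sixteenth notes: quarter = 4; eighth = 2; a full sixteenth-note triplet (3 notes) (three triplet sixteenths span one eighth) = 2; sixteenth note = 1; quarter note = 4; half tied to quarter (half + quarter) = 12; dotted half = 12.
Altogether 4 + 2 + 2 + 1 + 4 + 12 + 12 = 37.
37 ÷ 2 = 18.5 beats.

18.5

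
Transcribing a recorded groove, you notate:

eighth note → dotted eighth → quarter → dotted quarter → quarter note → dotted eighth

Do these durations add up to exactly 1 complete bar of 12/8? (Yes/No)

No

One bar of 12/8 = 24 sixteenth notes.
Each duration in sixteenth notes: eighth note = 2; dotted eighth = 3; quarter = 4; dotted quarter = 6; quarter note = 4; dotted eighth = 3.
Altogether 2 + 3 + 4 + 6 + 4 + 3 = 22.
22 falls short of 24, so the answer is No.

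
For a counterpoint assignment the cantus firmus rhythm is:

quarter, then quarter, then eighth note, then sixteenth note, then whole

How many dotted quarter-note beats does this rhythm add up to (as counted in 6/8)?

One dotted quarter-note beat = 6 sixteenth notes.
Express everything in sixteenth notes: quarter = 4; quarter = 4; eighth note = 2; sixteenth note = 1; whole = 16.
Adding: 4 + 4 + 2 + 1 + 16 = 27.
27 ÷ 6 = 4.5 beats.

4.5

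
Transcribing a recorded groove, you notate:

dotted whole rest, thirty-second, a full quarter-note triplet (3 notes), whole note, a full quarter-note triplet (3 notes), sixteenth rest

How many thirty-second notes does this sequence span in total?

Express everything in thirty-second notes: dotted whole rest = 48; thirty-second = 1; a full quarter-note triplet (3 notes) (three triplet quarters span one half) = 16; whole note = 32; a full quarter-note triplet (3 notes) (three triplet quarters span one half) = 16; sixteenth rest = 2.
Total: 48 + 1 + 16 + 32 + 16 + 2 = 115 thirty-second notes.

115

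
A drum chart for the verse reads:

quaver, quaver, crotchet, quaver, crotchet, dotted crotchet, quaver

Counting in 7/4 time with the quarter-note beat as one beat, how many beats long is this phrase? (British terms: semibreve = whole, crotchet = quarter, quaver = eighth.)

5.5

One quarter-note beat = 2 eighth notes.
Each duration in eighth notes: quaver = 1; quaver = 1; crotchet = 2; quaver = 1; crotchet = 2; dotted crotchet = 3; quaver = 1.
Sum: 1 + 1 + 2 + 1 + 2 + 3 + 1 = 11.
11 ÷ 2 = 5.5 beats.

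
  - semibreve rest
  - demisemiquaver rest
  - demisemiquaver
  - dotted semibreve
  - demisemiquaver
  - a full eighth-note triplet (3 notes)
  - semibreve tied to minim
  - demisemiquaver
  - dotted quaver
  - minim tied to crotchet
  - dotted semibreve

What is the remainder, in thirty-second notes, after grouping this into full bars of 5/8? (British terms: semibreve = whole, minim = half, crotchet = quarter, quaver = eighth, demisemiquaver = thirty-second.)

18

One bar of 5/8 = 20 thirty-second notes.
Each duration in thirty-second notes: semibreve rest = 32; demisemiquaver rest = 1; demisemiquaver = 1; dotted semibreve = 48; demisemiquaver = 1; a full eighth-note triplet (3 notes) (three triplet eighths span one quarter) = 8; semibreve tied to minim (semibreve + minim) = 48; demisemiquaver = 1; dotted quaver = 6; minim tied to crotchet (minim + crotchet) = 24; dotted semibreve = 48.
Adding: 32 + 1 + 1 + 48 + 1 + 8 + 48 + 1 + 6 + 24 + 48 = 218.
218 ÷ 20 = 10 complete bars with 18 thirty-second notes remaining.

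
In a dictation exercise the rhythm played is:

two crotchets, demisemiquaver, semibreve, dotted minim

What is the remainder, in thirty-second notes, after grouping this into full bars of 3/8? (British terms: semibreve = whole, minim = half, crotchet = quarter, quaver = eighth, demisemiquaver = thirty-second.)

One bar of 3/8 = 12 thirty-second notes.
Working in thirty-second notes: crotchet = 8; crotchet = 8; demisemiquaver = 1; semibreve = 32; dotted minim = 24.
Adding: 8 + 8 + 1 + 32 + 24 = 73.
73 ÷ 12 = 6 complete bars with 1 thirty-second note remaining.

1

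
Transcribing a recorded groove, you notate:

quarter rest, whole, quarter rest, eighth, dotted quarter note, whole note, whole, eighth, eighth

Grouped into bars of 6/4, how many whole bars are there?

One bar of 6/4 = 12 eighth notes.
Express everything in eighth notes: quarter rest = 2; whole = 8; quarter rest = 2; eighth = 1; dotted quarter note = 3; whole note = 8; whole = 8; eighth = 1; eighth = 1.
Adding: 2 + 8 + 2 + 1 + 3 + 8 + 8 + 1 + 1 = 34.
34 ÷ 12 = 2 complete bars with 10 left over.

2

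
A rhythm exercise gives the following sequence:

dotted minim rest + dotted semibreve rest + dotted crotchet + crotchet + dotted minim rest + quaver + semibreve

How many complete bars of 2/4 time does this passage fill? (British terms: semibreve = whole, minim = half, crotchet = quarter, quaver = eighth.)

One bar of 2/4 = 4 eighth notes.
Each duration in eighth notes: dotted minim rest = 6; dotted semibreve rest = 12; dotted crotchet = 3; crotchet = 2; dotted minim rest = 6; quaver = 1; semibreve = 8.
Altogether 6 + 12 + 3 + 2 + 6 + 1 + 8 = 38.
38 ÷ 4 = 9 complete bars with 2 left over.

9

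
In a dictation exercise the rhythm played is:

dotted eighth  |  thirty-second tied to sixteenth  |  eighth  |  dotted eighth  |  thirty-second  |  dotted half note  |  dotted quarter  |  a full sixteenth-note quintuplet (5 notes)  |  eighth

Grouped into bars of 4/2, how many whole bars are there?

1

One bar of 4/2 = 64 thirty-second notes.
Each duration in thirty-second notes: dotted eighth = 6; thirty-second tied to sixteenth (thirty-second + sixteenth) = 3; eighth = 4; dotted eighth = 6; thirty-second = 1; dotted half note = 24; dotted quarter = 12; a full sixteenth-note quintuplet (5 notes) (five quintuplet sixteenths span one quarter) = 8; eighth = 4.
Altogether 6 + 3 + 4 + 6 + 1 + 24 + 12 + 8 + 4 = 68.
68 ÷ 64 = 1 complete bar with 4 left over.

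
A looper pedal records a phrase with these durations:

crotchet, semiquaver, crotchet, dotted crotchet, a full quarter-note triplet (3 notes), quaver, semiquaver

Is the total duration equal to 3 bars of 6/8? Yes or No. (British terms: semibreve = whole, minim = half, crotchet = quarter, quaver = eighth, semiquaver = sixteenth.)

One bar of 6/8 = 12 sixteenth notes, so 3 bars = 36.
Express everything in sixteenth notes: crotchet = 4; semiquaver = 1; crotchet = 4; dotted crotchet = 6; a full quarter-note triplet (3 notes) (three triplet quarters span one half) = 8; quaver = 2; semiquaver = 1.
Adding: 4 + 1 + 4 + 6 + 8 + 2 + 1 = 26.
26 falls short of 36, so the answer is No.

No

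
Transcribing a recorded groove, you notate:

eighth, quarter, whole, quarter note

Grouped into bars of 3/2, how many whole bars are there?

1

One bar of 3/2 = 12 eighth notes.
Working in eighth notes: eighth = 1; quarter = 2; whole = 8; quarter note = 2.
Sum: 1 + 2 + 8 + 2 = 13.
13 ÷ 12 = 1 complete bar with 1 left over.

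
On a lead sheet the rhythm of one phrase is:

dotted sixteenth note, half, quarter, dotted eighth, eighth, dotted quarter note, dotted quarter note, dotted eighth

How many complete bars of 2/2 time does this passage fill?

One bar of 2/2 = 32 thirty-second notes.
Convert each value to thirty-second notes: dotted sixteenth note = 3; half = 16; quarter = 8; dotted eighth = 6; eighth = 4; dotted quarter note = 12; dotted quarter note = 12; dotted eighth = 6.
Adding: 3 + 16 + 8 + 6 + 4 + 12 + 12 + 6 = 67.
67 ÷ 32 = 2 complete bars with 3 left over.

2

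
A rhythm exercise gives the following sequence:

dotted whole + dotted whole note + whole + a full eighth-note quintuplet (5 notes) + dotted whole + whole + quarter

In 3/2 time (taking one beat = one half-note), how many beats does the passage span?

One half-note beat = 2 quarter notes.
In quarter notes: dotted whole = 6; dotted whole note = 6; whole = 4; a full eighth-note quintuplet (5 notes) (five quintuplet eighths span one half) = 2; dotted whole = 6; whole = 4; quarter = 1.
Total: 6 + 6 + 4 + 2 + 6 + 4 + 1 = 29.
29 ÷ 2 = 14.5 beats.

14.5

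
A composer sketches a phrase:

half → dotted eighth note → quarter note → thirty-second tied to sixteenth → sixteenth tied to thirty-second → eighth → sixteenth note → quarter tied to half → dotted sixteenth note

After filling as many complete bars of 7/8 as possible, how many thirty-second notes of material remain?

One bar of 7/8 = 28 thirty-second notes.
Working in thirty-second notes: half = 16; dotted eighth note = 6; quarter note = 8; thirty-second tied to sixteenth (thirty-second + sixteenth) = 3; sixteenth tied to thirty-second (sixteenth + thirty-second) = 3; eighth = 4; sixteenth note = 2; quarter tied to half (quarter + half) = 24; dotted sixteenth note = 3.
Adding: 16 + 6 + 8 + 3 + 3 + 4 + 2 + 24 + 3 = 69.
69 ÷ 28 = 2 complete bars with 13 thirty-second notes remaining.

13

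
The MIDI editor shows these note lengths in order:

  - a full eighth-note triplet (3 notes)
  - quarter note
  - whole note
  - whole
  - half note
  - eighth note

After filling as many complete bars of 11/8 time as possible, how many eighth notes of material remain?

One bar of 11/8 = 11 eighth notes.
Express everything in eighth notes: a full eighth-note triplet (3 notes) (three triplet eighths span one quarter) = 2; quarter note = 2; whole note = 8; whole = 8; half note = 4; eighth note = 1.
Total: 2 + 2 + 8 + 8 + 4 + 1 = 25.
25 ÷ 11 = 2 complete bars with 3 eighth notes remaining.

3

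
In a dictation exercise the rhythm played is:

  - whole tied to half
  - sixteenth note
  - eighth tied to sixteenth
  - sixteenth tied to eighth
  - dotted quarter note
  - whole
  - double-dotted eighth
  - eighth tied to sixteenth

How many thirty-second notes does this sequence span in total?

Express everything in thirty-second notes: whole tied to half (whole + half) = 48; sixteenth note = 2; eighth tied to sixteenth (eighth + sixteenth) = 6; sixteenth tied to eighth (sixteenth + eighth) = 6; dotted quarter note = 12; whole = 32; double-dotted eighth = 7; eighth tied to sixteenth (eighth + sixteenth) = 6.
Adding: 48 + 2 + 6 + 6 + 12 + 32 + 7 + 6 = 119 thirty-second notes.

119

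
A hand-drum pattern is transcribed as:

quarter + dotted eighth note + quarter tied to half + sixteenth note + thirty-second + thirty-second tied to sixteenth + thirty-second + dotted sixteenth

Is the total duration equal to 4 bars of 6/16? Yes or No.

Yes

One bar of 6/16 = 12 thirty-second notes, so 4 bars = 48.
Express everything in thirty-second notes: quarter = 8; dotted eighth note = 6; quarter tied to half (quarter + half) = 24; sixteenth note = 2; thirty-second = 1; thirty-second tied to sixteenth (thirty-second + sixteenth) = 3; thirty-second = 1; dotted sixteenth = 3.
Sum: 8 + 6 + 24 + 2 + 1 + 3 + 1 + 3 = 48.
48 equals 48, so the answer is Yes.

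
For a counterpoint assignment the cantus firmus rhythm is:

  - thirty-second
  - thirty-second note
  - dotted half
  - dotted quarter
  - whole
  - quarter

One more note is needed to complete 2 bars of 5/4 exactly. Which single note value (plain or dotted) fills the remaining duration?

sixteenth note

2 bars of 5/4 = 80 thirty-second notes.
Convert each value to thirty-second notes: thirty-second = 1; thirty-second note = 1; dotted half = 24; dotted quarter = 12; whole = 32; quarter = 8.
Sum: 1 + 1 + 24 + 12 + 32 + 8 = 78.
Remaining: 80 − 78 = 2 thirty-second notes, which is a sixteenth note.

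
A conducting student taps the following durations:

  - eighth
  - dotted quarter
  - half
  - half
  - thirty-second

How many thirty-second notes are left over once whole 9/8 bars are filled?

One bar of 9/8 = 36 thirty-second notes.
Working in thirty-second notes: eighth = 4; dotted quarter = 12; half = 16; half = 16; thirty-second = 1.
Sum: 4 + 12 + 16 + 16 + 1 = 49.
49 ÷ 36 = 1 complete bar with 13 thirty-second notes remaining.

13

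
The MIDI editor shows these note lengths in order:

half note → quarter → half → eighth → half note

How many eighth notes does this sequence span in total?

Convert each value to eighth notes: half note = 4; quarter = 2; half = 4; eighth = 1; half note = 4.
Adding: 4 + 2 + 4 + 1 + 4 = 15 eighth notes.

15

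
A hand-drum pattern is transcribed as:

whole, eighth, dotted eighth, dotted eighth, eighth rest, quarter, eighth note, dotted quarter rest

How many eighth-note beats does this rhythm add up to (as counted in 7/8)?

One eighth-note beat = 2 sixteenth notes.
Express everything in sixteenth notes: whole = 16; eighth = 2; dotted eighth = 3; dotted eighth = 3; eighth rest = 2; quarter = 4; eighth note = 2; dotted quarter rest = 6.
Sum: 16 + 2 + 3 + 3 + 2 + 4 + 2 + 6 = 38.
38 ÷ 2 = 19 beats.

19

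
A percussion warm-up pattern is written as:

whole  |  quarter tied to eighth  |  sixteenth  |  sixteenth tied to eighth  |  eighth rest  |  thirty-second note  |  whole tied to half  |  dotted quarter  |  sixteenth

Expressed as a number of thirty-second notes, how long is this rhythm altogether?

In thirty-second notes: whole = 32; quarter tied to eighth (quarter + eighth) = 12; sixteenth = 2; sixteenth tied to eighth (sixteenth + eighth) = 6; eighth rest = 4; thirty-second note = 1; whole tied to half (whole + half) = 48; dotted quarter = 12; sixteenth = 2.
Altogether 32 + 12 + 2 + 6 + 4 + 1 + 48 + 12 + 2 = 119 thirty-second notes.

119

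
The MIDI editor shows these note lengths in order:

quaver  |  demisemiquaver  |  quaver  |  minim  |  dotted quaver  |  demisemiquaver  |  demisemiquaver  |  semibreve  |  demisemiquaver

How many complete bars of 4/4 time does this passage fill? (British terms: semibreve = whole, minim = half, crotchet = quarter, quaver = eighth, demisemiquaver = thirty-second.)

One bar of 4/4 = 32 thirty-second notes.
Working in thirty-second notes: quaver = 4; demisemiquaver = 1; quaver = 4; minim = 16; dotted quaver = 6; demisemiquaver = 1; demisemiquaver = 1; semibreve = 32; demisemiquaver = 1.
Altogether 4 + 1 + 4 + 16 + 6 + 1 + 1 + 32 + 1 = 66.
66 ÷ 32 = 2 complete bars with 2 left over.

2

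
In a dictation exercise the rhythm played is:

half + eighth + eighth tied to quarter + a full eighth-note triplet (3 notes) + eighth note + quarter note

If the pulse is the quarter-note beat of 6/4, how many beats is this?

6.5

One quarter-note beat = 2 eighth notes.
In eighth notes: half = 4; eighth = 1; eighth tied to quarter (eighth + quarter) = 3; a full eighth-note triplet (3 notes) (three triplet eighths span one quarter) = 2; eighth note = 1; quarter note = 2.
Altogether 4 + 1 + 3 + 2 + 1 + 2 = 13.
13 ÷ 2 = 6.5 beats.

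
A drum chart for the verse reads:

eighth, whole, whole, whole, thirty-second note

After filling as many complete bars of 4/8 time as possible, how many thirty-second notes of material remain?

5

One bar of 4/8 = 16 thirty-second notes.
Working in thirty-second notes: eighth = 4; whole = 32; whole = 32; whole = 32; thirty-second note = 1.
Altogether 4 + 32 + 32 + 32 + 1 = 101.
101 ÷ 16 = 6 complete bars with 5 thirty-second notes remaining.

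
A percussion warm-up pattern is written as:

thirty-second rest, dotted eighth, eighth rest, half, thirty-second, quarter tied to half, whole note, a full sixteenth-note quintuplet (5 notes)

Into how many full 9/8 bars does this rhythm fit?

2

One bar of 9/8 = 36 thirty-second notes.
Each duration in thirty-second notes: thirty-second rest = 1; dotted eighth = 6; eighth rest = 4; half = 16; thirty-second = 1; quarter tied to half (quarter + half) = 24; whole note = 32; a full sixteenth-note quintuplet (5 notes) (five quintuplet sixteenths span one quarter) = 8.
Altogether 1 + 6 + 4 + 16 + 1 + 24 + 32 + 8 = 92.
92 ÷ 36 = 2 complete bars with 20 left over.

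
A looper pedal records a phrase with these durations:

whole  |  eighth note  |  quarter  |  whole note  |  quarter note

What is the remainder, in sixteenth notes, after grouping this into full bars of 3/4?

6

One bar of 3/4 = 6 eighth notes.
Express everything in eighth notes: whole = 8; eighth note = 1; quarter = 2; whole note = 8; quarter note = 2.
Sum: 8 + 1 + 2 + 8 + 2 = 21.
21 ÷ 6 = 3 complete bars with 3 eighth notes remaining = 6 sixteenth notes.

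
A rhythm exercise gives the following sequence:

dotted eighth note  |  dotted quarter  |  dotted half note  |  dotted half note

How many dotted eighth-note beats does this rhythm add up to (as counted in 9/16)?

One dotted eighth-note beat = 3 sixteenth notes.
In sixteenth notes: dotted eighth note = 3; dotted quarter = 6; dotted half note = 12; dotted half note = 12.
Adding: 3 + 6 + 12 + 12 = 33.
33 ÷ 3 = 11 beats.

11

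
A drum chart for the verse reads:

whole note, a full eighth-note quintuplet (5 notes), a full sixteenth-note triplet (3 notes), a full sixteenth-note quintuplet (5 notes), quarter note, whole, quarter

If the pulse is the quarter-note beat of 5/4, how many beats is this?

One quarter-note beat = 2 eighth notes.
Convert each value to eighth notes: whole note = 8; a full eighth-note quintuplet (5 notes) (five quintuplet eighths span one half) = 4; a full sixteenth-note triplet (3 notes) (three triplet sixteenths span one eighth) = 1; a full sixteenth-note quintuplet (5 notes) (five quintuplet sixteenths span one quarter) = 2; quarter note = 2; whole = 8; quarter = 2.
Adding: 8 + 4 + 1 + 2 + 2 + 8 + 2 = 27.
27 ÷ 2 = 13.5 beats.

13.5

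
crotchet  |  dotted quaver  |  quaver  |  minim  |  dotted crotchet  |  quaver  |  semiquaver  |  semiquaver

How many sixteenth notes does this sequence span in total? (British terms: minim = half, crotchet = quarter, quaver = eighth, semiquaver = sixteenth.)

27

Express everything in sixteenth notes: crotchet = 4; dotted quaver = 3; quaver = 2; minim = 8; dotted crotchet = 6; quaver = 2; semiquaver = 1; semiquaver = 1.
Total: 4 + 3 + 2 + 8 + 6 + 2 + 1 + 1 = 27 sixteenth notes.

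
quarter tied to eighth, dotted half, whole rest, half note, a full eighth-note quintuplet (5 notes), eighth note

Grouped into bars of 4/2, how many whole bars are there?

One bar of 4/2 = 16 eighth notes.
Convert each value to eighth notes: quarter tied to eighth (quarter + eighth) = 3; dotted half = 6; whole rest = 8; half note = 4; a full eighth-note quintuplet (5 notes) (five quintuplet eighths span one half) = 4; eighth note = 1.
Total: 3 + 6 + 8 + 4 + 4 + 1 = 26.
26 ÷ 16 = 1 complete bar with 10 left over.

1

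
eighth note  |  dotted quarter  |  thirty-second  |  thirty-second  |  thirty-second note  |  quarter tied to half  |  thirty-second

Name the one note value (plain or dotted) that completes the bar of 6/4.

eighth note

The bar of 6/4 = 48 thirty-second notes.
In thirty-second notes: eighth note = 4; dotted quarter = 12; thirty-second = 1; thirty-second = 1; thirty-second note = 1; quarter tied to half (quarter + half) = 24; thirty-second = 1.
Sum: 4 + 12 + 1 + 1 + 1 + 24 + 1 = 44.
Remaining: 48 − 44 = 4 thirty-second notes, which is a eighth note.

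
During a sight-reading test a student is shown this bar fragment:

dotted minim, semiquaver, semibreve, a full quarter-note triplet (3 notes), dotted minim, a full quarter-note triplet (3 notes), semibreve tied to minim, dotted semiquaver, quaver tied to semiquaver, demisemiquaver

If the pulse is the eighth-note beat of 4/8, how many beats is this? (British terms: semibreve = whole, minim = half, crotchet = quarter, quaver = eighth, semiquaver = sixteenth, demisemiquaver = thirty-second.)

43

One eighth-note beat = 4 thirty-second notes.
Each duration in thirty-second notes: dotted minim = 24; semiquaver = 2; semibreve = 32; a full quarter-note triplet (3 notes) (three triplet quarters span one half) = 16; dotted minim = 24; a full quarter-note triplet (3 notes) (three triplet quarters span one half) = 16; semibreve tied to minim (semibreve + minim) = 48; dotted semiquaver = 3; quaver tied to semiquaver (quaver + semiquaver) = 6; demisemiquaver = 1.
Total: 24 + 2 + 32 + 16 + 24 + 16 + 48 + 3 + 6 + 1 = 172.
172 ÷ 4 = 43 beats.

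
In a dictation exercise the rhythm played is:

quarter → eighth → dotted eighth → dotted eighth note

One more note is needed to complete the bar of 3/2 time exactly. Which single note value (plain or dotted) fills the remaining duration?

dotted half note

The bar of 3/2 = 24 sixteenth notes.
Express everything in sixteenth notes: quarter = 4; eighth = 2; dotted eighth = 3; dotted eighth note = 3.
Sum: 4 + 2 + 3 + 3 = 12.
Remaining: 24 − 12 = 12 sixteenth notes, which is a dotted half note.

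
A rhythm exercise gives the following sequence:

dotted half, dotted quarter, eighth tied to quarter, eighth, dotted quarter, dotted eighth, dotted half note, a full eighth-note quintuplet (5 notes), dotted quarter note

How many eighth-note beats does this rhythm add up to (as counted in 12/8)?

One eighth-note beat = 2 sixteenth notes.
Convert each value to sixteenth notes: dotted half = 12; dotted quarter = 6; eighth tied to quarter (eighth + quarter) = 6; eighth = 2; dotted quarter = 6; dotted eighth = 3; dotted half note = 12; a full eighth-note quintuplet (5 notes) (five quintuplet eighths span one half) = 8; dotted quarter note = 6.
Adding: 12 + 6 + 6 + 2 + 6 + 3 + 12 + 8 + 6 = 61.
61 ÷ 2 = 30.5 beats.

30.5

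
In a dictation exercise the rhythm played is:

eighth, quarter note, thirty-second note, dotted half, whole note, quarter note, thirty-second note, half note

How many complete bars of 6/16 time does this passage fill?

One bar of 6/16 = 12 thirty-second notes.
Each duration in thirty-second notes: eighth = 4; quarter note = 8; thirty-second note = 1; dotted half = 24; whole note = 32; quarter note = 8; thirty-second note = 1; half note = 16.
Altogether 4 + 8 + 1 + 24 + 32 + 8 + 1 + 16 = 94.
94 ÷ 12 = 7 complete bars with 10 left over.

7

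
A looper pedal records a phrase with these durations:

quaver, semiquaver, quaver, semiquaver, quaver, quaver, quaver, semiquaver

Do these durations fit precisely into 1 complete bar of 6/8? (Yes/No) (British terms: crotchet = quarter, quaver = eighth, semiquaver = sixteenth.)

No

One bar of 6/8 = 12 sixteenth notes.
Working in sixteenth notes: quaver = 2; semiquaver = 1; quaver = 2; semiquaver = 1; quaver = 2; quaver = 2; quaver = 2; semiquaver = 1.
Adding: 2 + 1 + 2 + 1 + 2 + 2 + 2 + 1 = 13.
13 exceeds 12, so the answer is No.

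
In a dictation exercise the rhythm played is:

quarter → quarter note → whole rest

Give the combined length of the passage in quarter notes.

Express everything in quarter notes: quarter = 1; quarter note = 1; whole rest = 4.
Sum: 1 + 1 + 4 = 6 quarter notes.

6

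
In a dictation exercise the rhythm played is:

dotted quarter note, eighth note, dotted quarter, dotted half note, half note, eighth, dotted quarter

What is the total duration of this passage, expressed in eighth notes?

21

Convert each value to eighth notes: dotted quarter note = 3; eighth note = 1; dotted quarter = 3; dotted half note = 6; half note = 4; eighth = 1; dotted quarter = 3.
Sum: 3 + 1 + 3 + 6 + 4 + 1 + 3 = 21 eighth notes.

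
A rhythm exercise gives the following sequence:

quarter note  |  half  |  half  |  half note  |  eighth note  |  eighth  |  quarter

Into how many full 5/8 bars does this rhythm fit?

One bar of 5/8 = 5 eighth notes.
Express everything in eighth notes: quarter note = 2; half = 4; half = 4; half note = 4; eighth note = 1; eighth = 1; quarter = 2.
Adding: 2 + 4 + 4 + 4 + 1 + 1 + 2 = 18.
18 ÷ 5 = 3 complete bars with 3 left over.

3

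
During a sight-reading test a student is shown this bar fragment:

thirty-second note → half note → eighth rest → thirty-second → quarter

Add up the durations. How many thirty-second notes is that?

Working in thirty-second notes: thirty-second note = 1; half note = 16; eighth rest = 4; thirty-second = 1; quarter = 8.
Sum: 1 + 16 + 4 + 1 + 8 = 30 thirty-second notes.

30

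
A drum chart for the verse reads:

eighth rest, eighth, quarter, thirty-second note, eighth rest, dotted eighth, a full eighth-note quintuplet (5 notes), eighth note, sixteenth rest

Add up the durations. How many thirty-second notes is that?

49

In thirty-second notes: eighth rest = 4; eighth = 4; quarter = 8; thirty-second note = 1; eighth rest = 4; dotted eighth = 6; a full eighth-note quintuplet (5 notes) (five quintuplet eighths span one half) = 16; eighth note = 4; sixteenth rest = 2.
Altogether 4 + 4 + 8 + 1 + 4 + 6 + 16 + 4 + 2 = 49 thirty-second notes.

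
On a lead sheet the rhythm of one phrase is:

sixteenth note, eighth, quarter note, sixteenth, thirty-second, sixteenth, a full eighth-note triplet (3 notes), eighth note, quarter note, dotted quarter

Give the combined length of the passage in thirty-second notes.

51

Express everything in thirty-second notes: sixteenth note = 2; eighth = 4; quarter note = 8; sixteenth = 2; thirty-second = 1; sixteenth = 2; a full eighth-note triplet (3 notes) (three triplet eighths span one quarter) = 8; eighth note = 4; quarter note = 8; dotted quarter = 12.
Altogether 2 + 4 + 8 + 2 + 1 + 2 + 8 + 4 + 8 + 12 = 51 thirty-second notes.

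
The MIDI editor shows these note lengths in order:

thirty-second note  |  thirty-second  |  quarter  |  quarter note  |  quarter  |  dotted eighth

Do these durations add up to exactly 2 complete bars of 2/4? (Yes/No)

Yes

One bar of 2/4 = 16 thirty-second notes, so 2 bars = 32.
Convert each value to thirty-second notes: thirty-second note = 1; thirty-second = 1; quarter = 8; quarter note = 8; quarter = 8; dotted eighth = 6.
Sum: 1 + 1 + 8 + 8 + 8 + 6 = 32.
32 equals 32, so the answer is Yes.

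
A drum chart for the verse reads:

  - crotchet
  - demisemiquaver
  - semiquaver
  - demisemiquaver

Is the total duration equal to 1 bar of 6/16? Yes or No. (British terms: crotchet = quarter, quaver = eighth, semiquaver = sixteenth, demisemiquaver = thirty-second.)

One bar of 6/16 = 12 thirty-second notes.
Working in thirty-second notes: crotchet = 8; demisemiquaver = 1; semiquaver = 2; demisemiquaver = 1.
Adding: 8 + 1 + 2 + 1 = 12.
12 equals 12, so the answer is Yes.

Yes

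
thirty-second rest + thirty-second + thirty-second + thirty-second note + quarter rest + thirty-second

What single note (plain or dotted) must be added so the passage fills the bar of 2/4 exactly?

The bar of 2/4 = 16 thirty-second notes.
Working in thirty-second notes: thirty-second rest = 1; thirty-second = 1; thirty-second = 1; thirty-second note = 1; quarter rest = 8; thirty-second = 1.
Altogether 1 + 1 + 1 + 1 + 8 + 1 = 13.
Remaining: 16 − 13 = 3 thirty-second notes, which is a dotted sixteenth note.

dotted sixteenth note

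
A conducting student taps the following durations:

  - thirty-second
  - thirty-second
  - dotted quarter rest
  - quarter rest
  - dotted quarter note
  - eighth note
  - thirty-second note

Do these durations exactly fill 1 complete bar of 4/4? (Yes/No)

One bar of 4/4 = 32 thirty-second notes.
Convert each value to thirty-second notes: thirty-second = 1; thirty-second = 1; dotted quarter rest = 12; quarter rest = 8; dotted quarter note = 12; eighth note = 4; thirty-second note = 1.
Sum: 1 + 1 + 12 + 8 + 12 + 4 + 1 = 39.
39 exceeds 32, so the answer is No.

No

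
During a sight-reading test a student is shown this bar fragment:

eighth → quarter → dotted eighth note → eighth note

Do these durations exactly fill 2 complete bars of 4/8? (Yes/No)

One bar of 4/8 = 8 sixteenth notes, so 2 bars = 16.
Convert each value to sixteenth notes: eighth = 2; quarter = 4; dotted eighth note = 3; eighth note = 2.
Altogether 2 + 4 + 3 + 2 = 11.
11 falls short of 16, so the answer is No.

No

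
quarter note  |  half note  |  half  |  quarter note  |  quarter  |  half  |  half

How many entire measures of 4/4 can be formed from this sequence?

2

One bar of 4/4 = 4 quarter notes.
Convert each value to quarter notes: quarter note = 1; half note = 2; half = 2; quarter note = 1; quarter = 1; half = 2; half = 2.
Altogether 1 + 2 + 2 + 1 + 1 + 2 + 2 = 11.
11 ÷ 4 = 2 complete bars with 3 left over.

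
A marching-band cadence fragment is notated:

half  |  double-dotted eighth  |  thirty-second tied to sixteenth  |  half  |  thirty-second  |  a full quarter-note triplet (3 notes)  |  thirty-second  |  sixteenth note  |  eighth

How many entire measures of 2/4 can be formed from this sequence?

One bar of 2/4 = 16 thirty-second notes.
Convert each value to thirty-second notes: half = 16; double-dotted eighth = 7; thirty-second tied to sixteenth (thirty-second + sixteenth) = 3; half = 16; thirty-second = 1; a full quarter-note triplet (3 notes) (three triplet quarters span one half) = 16; thirty-second = 1; sixteenth note = 2; eighth = 4.
Sum: 16 + 7 + 3 + 16 + 1 + 16 + 1 + 2 + 4 = 66.
66 ÷ 16 = 4 complete bars with 2 left over.

4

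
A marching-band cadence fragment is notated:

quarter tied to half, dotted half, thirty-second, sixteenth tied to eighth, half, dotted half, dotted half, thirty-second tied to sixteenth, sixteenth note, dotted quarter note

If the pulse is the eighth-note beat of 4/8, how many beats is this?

34

One eighth-note beat = 4 thirty-second notes.
Each duration in thirty-second notes: quarter tied to half (quarter + half) = 24; dotted half = 24; thirty-second = 1; sixteenth tied to eighth (sixteenth + eighth) = 6; half = 16; dotted half = 24; dotted half = 24; thirty-second tied to sixteenth (thirty-second + sixteenth) = 3; sixteenth note = 2; dotted quarter note = 12.
Total: 24 + 24 + 1 + 6 + 16 + 24 + 24 + 3 + 2 + 12 = 136.
136 ÷ 4 = 34 beats.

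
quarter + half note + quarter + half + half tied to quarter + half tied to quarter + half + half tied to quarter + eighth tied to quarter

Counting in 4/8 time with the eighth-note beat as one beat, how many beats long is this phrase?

37

One eighth-note beat = 2 sixteenth notes.
Each duration in sixteenth notes: quarter = 4; half note = 8; quarter = 4; half = 8; half tied to quarter (half + quarter) = 12; half tied to quarter (half + quarter) = 12; half = 8; half tied to quarter (half + quarter) = 12; eighth tied to quarter (eighth + quarter) = 6.
Adding: 4 + 8 + 4 + 8 + 12 + 12 + 8 + 12 + 6 = 74.
74 ÷ 2 = 37 beats.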